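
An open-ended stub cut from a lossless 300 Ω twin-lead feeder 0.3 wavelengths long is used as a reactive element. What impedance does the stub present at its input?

Z_in ≈ +j97.5 Ω

βl = 2π × 0.3 = 108°
tan(βl) = -3.08
For an open-ended stub, Z_in = −jZ_0·cot(βl) = −jZ_0/tan(βl)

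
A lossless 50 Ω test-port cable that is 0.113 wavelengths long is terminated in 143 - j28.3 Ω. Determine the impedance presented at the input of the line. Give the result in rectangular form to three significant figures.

Z_in ≈ 30.1 − j40 Ω

βl = 2π × 0.113 = 40.7°
tan(βl) = tan(40.7°) = 0.86
Z_in = Z_0·(Z_L + jZ_0·tanβl)/(Z_0 + jZ_L·tanβl)
     = 50·(143 + j14.7)/(74.3 + j123)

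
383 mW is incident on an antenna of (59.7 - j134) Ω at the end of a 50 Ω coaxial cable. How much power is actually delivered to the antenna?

|Γ| = |(9.7 − j134)/(109.7 − j134)| = 0.776
|Γ|² = 0.602
P_refl = |Γ|²·P_inc = 231 mW, P_del = (1 − |Γ|²)·P_inc = 152 mW

P_delivered ≈ 152 mW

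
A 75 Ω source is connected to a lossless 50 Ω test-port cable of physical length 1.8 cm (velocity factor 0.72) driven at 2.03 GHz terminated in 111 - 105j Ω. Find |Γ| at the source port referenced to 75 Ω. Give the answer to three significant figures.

|Γ| ≈ 0.729

λ = v/f = 0.72·c / 2.03 GHz = 0.106 m
βl = 2π·l/λ = 2π × 0.169 = 60.9°
tan(βl) = 1.8
Z_in = Z_0·(Z_L + jZ_0·tanβl)/(Z_0 + jZ_L·tanβl) = 12.1 − j13.3 Ω
Γ_s = (Z_in − Z_s)/(Z_in + Z_s) = (-62.9 − j13.3)/(87.1 − j13.3), |Γ_s| = 0.729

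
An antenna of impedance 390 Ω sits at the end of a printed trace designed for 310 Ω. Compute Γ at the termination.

Γ = 0.114

Γ = (Z_L − Z_0)/(Z_L + Z_0) = (390 − 310)/(390 + 310) = 80/700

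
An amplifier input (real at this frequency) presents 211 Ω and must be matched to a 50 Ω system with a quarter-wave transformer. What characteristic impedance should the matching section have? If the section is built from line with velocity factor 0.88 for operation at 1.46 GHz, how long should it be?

Z_qwt = √(Z_0·R_L) = √(50 × 211) = √10550
λ = 0.88·c/f = 0.181 m, so l = λ/4 = 0.0452 m

Z_qwt ≈ 103 Ω; length ≈ 4.52 cm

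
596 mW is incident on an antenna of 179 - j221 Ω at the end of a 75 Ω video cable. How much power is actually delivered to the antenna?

P_delivered ≈ 282 mW

|Γ| = |(104 − j221)/(254 − j221)| = 0.725
|Γ|² = 0.526
P_refl = |Γ|²·P_inc = 314 mW, P_del = (1 − |Γ|²)·P_inc = 282 mW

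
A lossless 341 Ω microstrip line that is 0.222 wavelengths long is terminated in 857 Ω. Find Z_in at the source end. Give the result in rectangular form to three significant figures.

Z_in ≈ 139 − j50.8 Ω

βl = 2π × 0.222 = 79.9°
tan(βl) = tan(79.9°) = 5.63
Z_in = Z_0·(Z_L + jZ_0·tanβl)/(Z_0 + jZ_L·tanβl)
     = 341·(857 + j1920)/(341 + j4820)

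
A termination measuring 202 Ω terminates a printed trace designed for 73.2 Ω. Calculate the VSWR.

Γ = (202 − 73.2)/(202 + 73.2) = 0.468
VSWR = (1 + 0.468)/(1 − 0.468)

VSWR ≈ 2.76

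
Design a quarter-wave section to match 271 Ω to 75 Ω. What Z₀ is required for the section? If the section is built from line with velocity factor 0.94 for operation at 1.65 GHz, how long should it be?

Z_qwt = √(Z_0·R_L) = √(75 × 271) = √20320
λ = 0.94·c/f = 0.171 m, so l = λ/4 = 0.0427 m

Z_qwt ≈ 143 Ω; length ≈ 4.27 cm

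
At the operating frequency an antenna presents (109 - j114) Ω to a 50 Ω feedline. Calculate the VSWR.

VSWR ≈ 4.82

Γ = (Z_L − Z_0)/(Z_L + Z_0) = (59 − j114)/(159 − j114)
|Γ| = 128/196 = 0.656
VSWR = (1 + |Γ|)/(1 − |Γ|) = 1.66/0.344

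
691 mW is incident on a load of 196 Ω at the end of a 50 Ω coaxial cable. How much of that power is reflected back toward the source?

Γ = (196 − 50)/(196 + 50) = 0.593
|Γ|² = 0.352
P_refl = |Γ|²·P_inc = 243 mW, P_del = (1 − |Γ|²)·P_inc = 448 mW

P_reflected ≈ 243 mW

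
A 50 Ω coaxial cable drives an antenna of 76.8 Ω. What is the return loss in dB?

Γ = (76.8 − 50)/(76.8 + 50) = 0.211
RL = −20·log₁₀|Γ| = −20·log₁₀(0.211)

RL ≈ 13.5 dB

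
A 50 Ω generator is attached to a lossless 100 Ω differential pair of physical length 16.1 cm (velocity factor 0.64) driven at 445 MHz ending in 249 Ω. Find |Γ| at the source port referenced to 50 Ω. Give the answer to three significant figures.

|Γ| ≈ 0.532

λ = v/f = 0.64·c / 445 MHz = 0.431 m
βl = 2π·l/λ = 2π × 0.373 = 134°
tan(βl) = -1.02
Z_in = Z_0·(Z_L + jZ_0·tanβl)/(Z_0 + jZ_L·tanβl) = 68 + j71 Ω
Γ_s = (Z_in − Z_s)/(Z_in + Z_s) = (18 + j71)/(118 + j71), |Γ_s| = 0.532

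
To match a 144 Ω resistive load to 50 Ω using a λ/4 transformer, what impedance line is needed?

Z_qwt ≈ 84.9 Ω

Z_qwt = √(Z_0·R_L) = √(50 × 144) = √7200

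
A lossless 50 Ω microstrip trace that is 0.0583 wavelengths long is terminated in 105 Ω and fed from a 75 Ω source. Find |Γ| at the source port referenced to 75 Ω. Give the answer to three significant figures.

βl = 2π × 0.0583 = 21°
tan(βl) = 0.384
Z_in = Z_0·(Z_L + jZ_0·tanβl)/(Z_0 + jZ_L·tanβl) = 73 − j39.7 Ω
Γ_s = (Z_in − Z_s)/(Z_in + Z_s) = (-1.95 − j39.7)/(148 − j39.7), |Γ_s| = 0.259

|Γ| ≈ 0.259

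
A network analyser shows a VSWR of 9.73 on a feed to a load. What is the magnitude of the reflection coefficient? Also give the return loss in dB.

|Γ| = (S − 1)/(S + 1) = (9.73 − 1)/(9.73 + 1) = 8.73/10.7
RL = −20·log₁₀|Γ| = −20·log₁₀(0.814)

|Γ| ≈ 0.814; return loss ≈ 1.79 dB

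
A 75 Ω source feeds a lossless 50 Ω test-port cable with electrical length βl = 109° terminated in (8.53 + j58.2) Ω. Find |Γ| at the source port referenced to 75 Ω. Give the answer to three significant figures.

tan(βl) = -2.9
Z_in = Z_0·(Z_L + jZ_0·tanβl)/(Z_0 + jZ_L·tanβl) = 4.14 − j19.4 Ω
Γ_s = (Z_in − Z_s)/(Z_in + Z_s) = (-70.9 − j19.4)/(79.1 − j19.4), |Γ_s| = 0.902

|Γ| ≈ 0.902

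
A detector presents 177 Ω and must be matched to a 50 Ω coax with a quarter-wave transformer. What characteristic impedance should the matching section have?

Z_qwt ≈ 94.1 Ω

Z_qwt = √(Z_0·R_L) = √(50 × 177) = √8850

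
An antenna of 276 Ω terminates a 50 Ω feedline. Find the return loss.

Γ = (276 − 50)/(276 + 50) = 0.693
RL = −20·log₁₀|Γ| = −20·log₁₀(0.693)

RL ≈ 3.18 dB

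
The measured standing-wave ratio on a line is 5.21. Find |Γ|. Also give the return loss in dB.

|Γ| ≈ 0.678; return loss ≈ 3.38 dB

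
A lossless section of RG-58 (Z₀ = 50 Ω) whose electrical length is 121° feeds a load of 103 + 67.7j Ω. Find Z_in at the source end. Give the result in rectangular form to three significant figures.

Z_in ≈ 17.4 + j13.5 Ω

tan(βl) = tan(121°) = -1.66
Z_in = Z_0·(Z_L + jZ_0·tanβl)/(Z_0 + jZ_L·tanβl)
     = 50·(103 − j15.5)/(163 − j171)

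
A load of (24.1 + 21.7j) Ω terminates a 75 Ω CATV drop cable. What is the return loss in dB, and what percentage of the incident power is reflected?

Γ = (-50.9 + j21.7)/(99.1 + j21.7), |Γ| = 0.545
RL = −20·log₁₀(0.545) = 5.27 dB
P_refl/P_inc = |Γ|² = 0.297

RL ≈ 5.27 dB; 29.7% of incident power reflected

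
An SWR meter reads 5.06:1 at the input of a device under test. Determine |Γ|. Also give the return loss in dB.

|Γ| ≈ 0.67; return loss ≈ 3.48 dB

|Γ| = (S − 1)/(S + 1) = (5.06 − 1)/(5.06 + 1) = 4.06/6.06
RL = −20·log₁₀|Γ| = −20·log₁₀(0.67)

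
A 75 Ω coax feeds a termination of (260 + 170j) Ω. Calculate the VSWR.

VSWR ≈ 5.04

Γ = (Z_L − Z_0)/(Z_L + Z_0) = (185 + j170)/(335 + j170)
|Γ| = 251/376 = 0.669
VSWR = (1 + |Γ|)/(1 − |Γ|) = 1.67/0.331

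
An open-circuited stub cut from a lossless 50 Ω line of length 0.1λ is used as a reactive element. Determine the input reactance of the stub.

X_in ≈ -68.8 Ω (capacitive)

βl = 2π × 0.1 = 36°
tan(βl) = 0.727
For an open-circuited stub, Z_in = −jZ_0·cot(βl) = −jZ_0/tan(βl)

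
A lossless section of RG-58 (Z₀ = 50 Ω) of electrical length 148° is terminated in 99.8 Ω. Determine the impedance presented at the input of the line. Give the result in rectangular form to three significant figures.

Z_in ≈ 54.3 + j36.5 Ω

tan(βl) = tan(148°) = -0.625
Z_in = Z_0·(Z_L + jZ_0·tanβl)/(Z_0 + jZ_L·tanβl)
     = 50·(99.8 − j31.2)/(50 − j62.4)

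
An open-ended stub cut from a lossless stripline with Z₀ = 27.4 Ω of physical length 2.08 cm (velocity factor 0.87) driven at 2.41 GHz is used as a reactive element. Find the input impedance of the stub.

Z_in ≈ −j10.4 Ω

λ = v/f = 0.87·c / 2.41 GHz = 0.108 m
βl = 2π·l/λ = 2π × 0.192 = 69.1°
tan(βl) = 2.62
For an open-ended stub, Z_in = −jZ_0·cot(βl) = −jZ_0/tan(βl)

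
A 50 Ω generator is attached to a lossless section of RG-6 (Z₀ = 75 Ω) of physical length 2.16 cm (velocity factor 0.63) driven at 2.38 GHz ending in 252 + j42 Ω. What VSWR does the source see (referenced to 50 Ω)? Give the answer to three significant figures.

VSWR ≈ 2.33

λ = v/f = 0.63·c / 2.38 GHz = 0.0794 m
βl = 2π·l/λ = 2π × 0.272 = 97.9°
tan(βl) = -7.19
Z_in = Z_0·(Z_L + jZ_0·tanβl)/(Z_0 + jZ_L·tanβl) = 21.8 + j5.9 Ω
Γ_s = (Z_in − Z_s)/(Z_in + Z_s) = (-28.2 + j5.9)/(71.8 + j5.9), |Γ_s| = 0.4
VSWR = (1 + |Γ_s|)/(1 − |Γ_s|)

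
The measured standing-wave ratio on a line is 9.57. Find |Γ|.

|Γ| ≈ 0.811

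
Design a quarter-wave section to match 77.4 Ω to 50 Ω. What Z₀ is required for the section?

Z_qwt ≈ 62.2 Ω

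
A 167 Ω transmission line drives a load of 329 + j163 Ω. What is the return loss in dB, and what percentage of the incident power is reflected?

Γ = (162 + j163)/(496 + j163), |Γ| = 0.44
RL = −20·log₁₀(0.44) = 7.13 dB
P_refl/P_inc = |Γ|² = 0.194

RL ≈ 7.13 dB; 19.4% of incident power reflected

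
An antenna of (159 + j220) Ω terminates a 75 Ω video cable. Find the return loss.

Γ = (84 + j220)/(234 + j220), |Γ| = 0.733
RL = −20·log₁₀|Γ| = −20·log₁₀(0.733)

RL ≈ 2.7 dB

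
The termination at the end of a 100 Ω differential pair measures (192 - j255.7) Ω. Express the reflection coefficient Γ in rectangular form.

Γ = (Z_L − Z_0)/(Z_L + Z_0) = (92 − j255.7)/(292 − j255.7)

Γ ≈ 0.612 − j0.339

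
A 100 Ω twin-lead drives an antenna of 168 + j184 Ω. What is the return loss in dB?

RL ≈ 4.39 dB

Γ = (68 + j184)/(268 + j184), |Γ| = 0.603
RL = −20·log₁₀|Γ| = −20·log₁₀(0.603)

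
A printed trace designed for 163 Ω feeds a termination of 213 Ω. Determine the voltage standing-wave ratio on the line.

For a purely resistive load, VSWR = R_L/Z_0 or Z_0/R_L (whichever > 1) = 213/163

VSWR ≈ 1.31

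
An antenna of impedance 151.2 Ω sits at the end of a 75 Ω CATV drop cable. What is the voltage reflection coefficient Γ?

Γ = 0.337

Γ = (Z_L − Z_0)/(Z_L + Z_0) = (151.2 − 75)/(151.2 + 75) = 76.2/226.2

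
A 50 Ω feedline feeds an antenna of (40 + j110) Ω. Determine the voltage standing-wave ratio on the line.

VSWR ≈ 7.97

Γ = (Z_L − Z_0)/(Z_L + Z_0) = (-10 + j110)/(90 + j110)
|Γ| = 110/142 = 0.777
VSWR = (1 + |Γ|)/(1 − |Γ|) = 1.78/0.223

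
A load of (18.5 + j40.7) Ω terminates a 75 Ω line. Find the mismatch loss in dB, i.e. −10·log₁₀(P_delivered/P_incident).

mismatch loss ≈ 2.73 dB

Γ = (-56.5 + j40.7)/(93.5 + j40.7), |Γ| = 0.683
|Γ|² = 0.466, so P_del/P_inc = 1 − |Γ|² = 0.534
ML = −10·log₁₀(1 − |Γ|²)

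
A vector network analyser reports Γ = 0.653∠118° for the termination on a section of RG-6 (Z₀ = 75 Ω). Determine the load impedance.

Z_L = Z_0·(1 + Γ)/(1 − Γ) = 75·(0.693 + j0.577)/(1.31 − j0.577)

Z_L ≈ 21.1 + j42.4 Ω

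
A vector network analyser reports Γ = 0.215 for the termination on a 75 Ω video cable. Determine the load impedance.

Z_L = Z_0·(1 + Γ)/(1 − Γ) = 75·(1.22)/(0.785)

Z_L ≈ 116 Ω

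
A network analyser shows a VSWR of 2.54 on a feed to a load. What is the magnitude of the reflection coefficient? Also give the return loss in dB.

|Γ| ≈ 0.435; return loss ≈ 7.23 dB

|Γ| = (S − 1)/(S + 1) = (2.54 − 1)/(2.54 + 1) = 1.54/3.54
RL = −20·log₁₀|Γ| = −20·log₁₀(0.435)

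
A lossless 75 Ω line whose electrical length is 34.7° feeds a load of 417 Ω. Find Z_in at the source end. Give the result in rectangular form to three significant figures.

Z_in ≈ 39 − j98.2 Ω

tan(βl) = tan(34.7°) = 0.692
Z_in = Z_0·(Z_L + jZ_0·tanβl)/(Z_0 + jZ_L·tanβl)
     = 75·(417 + j51.9)/(75 + j289)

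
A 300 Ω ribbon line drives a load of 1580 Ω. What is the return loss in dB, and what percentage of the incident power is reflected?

Γ = (1580 − 300)/(1580 + 300) = 0.681
RL = −20·log₁₀(0.681) = 3.34 dB
P_refl/P_inc = |Γ|² = 0.464

RL ≈ 3.34 dB; 46.4% of incident power reflected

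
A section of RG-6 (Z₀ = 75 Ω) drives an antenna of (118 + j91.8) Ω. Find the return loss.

RL ≈ 6.48 dB

Γ = (43 + j91.8)/(193 + j91.8), |Γ| = 0.474
RL = −20·log₁₀|Γ| = −20·log₁₀(0.474)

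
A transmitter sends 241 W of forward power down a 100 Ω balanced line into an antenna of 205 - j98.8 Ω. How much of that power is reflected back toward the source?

|Γ| = |(105 − j98.8)/(305 − j98.8)| = 0.45
|Γ|² = 0.202
P_refl = |Γ|²·P_inc = 48.7 W, P_del = (1 − |Γ|²)·P_inc = 192 W

P_reflected ≈ 48.7 W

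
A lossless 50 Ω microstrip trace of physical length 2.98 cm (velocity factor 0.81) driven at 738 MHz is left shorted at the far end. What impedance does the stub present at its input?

Z_in ≈ +j32 Ω

λ = v/f = 0.81·c / 738 MHz = 0.329 m
βl = 2π·l/λ = 2π × 0.0905 = 32.6°
tan(βl) = 0.639
For a shorted stub, Z_in = jZ_0·tan(βl)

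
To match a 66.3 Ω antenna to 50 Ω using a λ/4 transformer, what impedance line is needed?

Z_qwt = √(Z_0·R_L) = √(50 × 66.3) = √3315

Z_qwt ≈ 57.6 Ω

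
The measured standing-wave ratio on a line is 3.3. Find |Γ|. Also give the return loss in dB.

|Γ| = (S − 1)/(S + 1) = (3.3 − 1)/(3.3 + 1) = 2.3/4.3
RL = −20·log₁₀|Γ| = −20·log₁₀(0.535)

|Γ| ≈ 0.535; return loss ≈ 5.43 dB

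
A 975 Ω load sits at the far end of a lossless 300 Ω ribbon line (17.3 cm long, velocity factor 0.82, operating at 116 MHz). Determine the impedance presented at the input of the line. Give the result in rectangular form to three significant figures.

Z_in ≈ 295 − j372 Ω

λ = v/f = 0.82·c / 116 MHz = 2.12 m
βl = 2π·l/λ = 2π × 0.0816 = 29.4°
tan(βl) = tan(29.4°) = 0.563
Z_in = Z_0·(Z_L + jZ_0·tanβl)/(Z_0 + jZ_L·tanβl)
     = 300·(975 + j169)/(300 + j549)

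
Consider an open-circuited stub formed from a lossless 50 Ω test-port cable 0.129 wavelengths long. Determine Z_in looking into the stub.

βl = 2π × 0.129 = 46.4°
tan(βl) = 1.05
For an open-circuited stub, Z_in = −jZ_0·cot(βl) = −jZ_0/tan(βl)

Z_in ≈ −j47.5 Ω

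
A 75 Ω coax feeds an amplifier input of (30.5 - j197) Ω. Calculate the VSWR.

VSWR ≈ 19.8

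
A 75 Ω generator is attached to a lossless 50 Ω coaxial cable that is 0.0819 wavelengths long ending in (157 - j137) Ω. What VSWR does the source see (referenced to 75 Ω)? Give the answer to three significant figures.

VSWR ≈ 5.66

βl = 2π × 0.0819 = 29.5°
tan(βl) = 0.565
Z_in = Z_0·(Z_L + jZ_0·tanβl)/(Z_0 + jZ_L·tanβl) = 21.5 − j57.6 Ω
Γ_s = (Z_in − Z_s)/(Z_in + Z_s) = (-53.5 − j57.6)/(96.5 − j57.6), |Γ_s| = 0.7
VSWR = (1 + |Γ_s|)/(1 − |Γ_s|)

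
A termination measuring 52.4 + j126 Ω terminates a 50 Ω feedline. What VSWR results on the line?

Γ = (Z_L − Z_0)/(Z_L + Z_0) = (2.4 + j126)/(102.4 + j126)
|Γ| = 126/162 = 0.776
VSWR = (1 + |Γ|)/(1 − |Γ|) = 1.78/0.224

VSWR ≈ 7.94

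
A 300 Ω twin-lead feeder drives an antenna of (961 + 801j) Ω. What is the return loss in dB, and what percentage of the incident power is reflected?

RL ≈ 3.16 dB; 48.3% of incident power reflected

Γ = (661 + j801)/(1261 + j801), |Γ| = 0.695
RL = −20·log₁₀(0.695) = 3.16 dB
P_refl/P_inc = |Γ|² = 0.483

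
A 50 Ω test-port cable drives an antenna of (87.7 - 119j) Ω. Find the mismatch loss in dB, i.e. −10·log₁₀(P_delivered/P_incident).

mismatch loss ≈ 2.76 dB

Γ = (37.7 − j119)/(137.7 − j119), |Γ| = 0.686
|Γ|² = 0.47, so P_del/P_inc = 1 − |Γ|² = 0.53
ML = −10·log₁₀(1 − |Γ|²)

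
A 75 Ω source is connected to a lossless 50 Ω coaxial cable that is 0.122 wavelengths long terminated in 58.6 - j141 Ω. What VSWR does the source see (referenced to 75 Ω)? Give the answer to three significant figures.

VSWR ≈ 11.3

βl = 2π × 0.122 = 43.9°
tan(βl) = 0.963
Z_in = Z_0·(Z_L + jZ_0·tanβl)/(Z_0 + jZ_L·tanβl) = 7.49 − j27.3 Ω
Γ_s = (Z_in − Z_s)/(Z_in + Z_s) = (-67.5 − j27.3)/(82.5 − j27.3), |Γ_s| = 0.838
VSWR = (1 + |Γ_s|)/(1 − |Γ_s|)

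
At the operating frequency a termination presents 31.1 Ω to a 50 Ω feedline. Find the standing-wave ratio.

VSWR ≈ 1.61

For a purely resistive load, VSWR = R_L/Z_0 or Z_0/R_L (whichever > 1) = 50/31.1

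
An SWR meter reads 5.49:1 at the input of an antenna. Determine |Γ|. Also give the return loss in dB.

|Γ| = (S − 1)/(S + 1) = (5.49 − 1)/(5.49 + 1) = 4.49/6.49
RL = −20·log₁₀|Γ| = −20·log₁₀(0.692)

|Γ| ≈ 0.692; return loss ≈ 3.2 dB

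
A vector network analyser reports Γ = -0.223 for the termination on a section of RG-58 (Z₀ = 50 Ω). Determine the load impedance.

Z_L = Z_0·(1 + Γ)/(1 − Γ) = 50·(0.777)/(1.22)

Z_L ≈ 31.8 Ω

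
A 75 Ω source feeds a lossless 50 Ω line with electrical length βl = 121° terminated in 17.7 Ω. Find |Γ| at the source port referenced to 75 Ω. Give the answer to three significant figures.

tan(βl) = -1.66
Z_in = Z_0·(Z_L + jZ_0·tanβl)/(Z_0 + jZ_L·tanβl) = 49.5 − j54 Ω
Γ_s = (Z_in − Z_s)/(Z_in + Z_s) = (-25.5 − j54)/(125 − j54), |Γ_s| = 0.44

|Γ| ≈ 0.44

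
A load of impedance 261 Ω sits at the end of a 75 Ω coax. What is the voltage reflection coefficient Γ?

Γ = (Z_L − Z_0)/(Z_L + Z_0) = (261 − 75)/(261 + 75) = 186/336

Γ = 0.554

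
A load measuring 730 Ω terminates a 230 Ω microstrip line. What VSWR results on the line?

Γ = (730 − 230)/(730 + 230) = 0.521
VSWR = (1 + 0.521)/(1 − 0.521)

VSWR ≈ 3.17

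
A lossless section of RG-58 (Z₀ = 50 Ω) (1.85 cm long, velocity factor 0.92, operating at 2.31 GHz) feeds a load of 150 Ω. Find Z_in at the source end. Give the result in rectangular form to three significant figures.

Z_in ≈ 23.2 − j28.8 Ω

λ = v/f = 0.92·c / 2.31 GHz = 0.119 m
βl = 2π·l/λ = 2π × 0.155 = 55.7°
tan(βl) = tan(55.7°) = 1.47
Z_in = Z_0·(Z_L + jZ_0·tanβl)/(Z_0 + jZ_L·tanβl)
     = 50·(150 + j73.4)/(50 + j220)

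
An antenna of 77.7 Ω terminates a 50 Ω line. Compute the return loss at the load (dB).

Γ = (77.7 − 50)/(77.7 + 50) = 0.217
RL = −20·log₁₀|Γ| = −20·log₁₀(0.217)

RL ≈ 13.3 dB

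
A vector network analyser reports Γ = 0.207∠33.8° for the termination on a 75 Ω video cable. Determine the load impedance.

Z_L = Z_0·(1 + Γ)/(1 − Γ) = 75·(1.17 + j0.115)/(0.828 − j0.115)

Z_L ≈ 103 + j24.7 Ω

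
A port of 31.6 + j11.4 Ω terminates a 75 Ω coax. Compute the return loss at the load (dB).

RL ≈ 7.56 dB

Γ = (-43.4 + j11.4)/(106.6 + j11.4), |Γ| = 0.419
RL = −20·log₁₀|Γ| = −20·log₁₀(0.419)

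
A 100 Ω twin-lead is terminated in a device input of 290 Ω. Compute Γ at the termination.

Γ = 0.487

Γ = (Z_L − Z_0)/(Z_L + Z_0) = (290 − 100)/(290 + 100) = 190/390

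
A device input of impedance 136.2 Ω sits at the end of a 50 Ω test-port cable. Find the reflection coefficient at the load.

Γ = 0.463

Γ = (Z_L − Z_0)/(Z_L + Z_0) = (136.2 − 50)/(136.2 + 50) = 86.2/186.2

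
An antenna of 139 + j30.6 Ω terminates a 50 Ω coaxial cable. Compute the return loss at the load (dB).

Γ = (89 + j30.6)/(189 + j30.6), |Γ| = 0.492
RL = −20·log₁₀|Γ| = −20·log₁₀(0.492)

RL ≈ 6.17 dB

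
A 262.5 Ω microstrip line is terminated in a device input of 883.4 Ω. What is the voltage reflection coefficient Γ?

Γ = (Z_L − Z_0)/(Z_L + Z_0) = (883.4 − 262.5)/(883.4 + 262.5) = 620.9/1146

Γ = 0.542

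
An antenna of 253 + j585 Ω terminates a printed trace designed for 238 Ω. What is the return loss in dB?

RL ≈ 2.31 dB

Γ = (15 + j585)/(491 + j585), |Γ| = 0.766
RL = −20·log₁₀|Γ| = −20·log₁₀(0.766)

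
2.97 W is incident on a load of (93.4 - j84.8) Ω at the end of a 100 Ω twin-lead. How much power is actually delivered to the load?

|Γ| = |(-6.6 − j84.8)/(193.4 − j84.8)| = 0.403
|Γ|² = 0.162
P_refl = |Γ|²·P_inc = 0.482 W, P_del = (1 − |Γ|²)·P_inc = 2.49 W

P_delivered ≈ 2.49 W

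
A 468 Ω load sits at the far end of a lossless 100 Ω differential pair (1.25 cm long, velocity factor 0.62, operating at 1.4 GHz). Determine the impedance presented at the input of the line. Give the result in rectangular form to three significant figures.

λ = v/f = 0.62·c / 1.4 GHz = 0.133 m
βl = 2π·l/λ = 2π × 0.0941 = 33.9°
tan(βl) = tan(33.9°) = 0.671
Z_in = Z_0·(Z_L + jZ_0·tanβl)/(Z_0 + jZ_L·tanβl)
     = 100·(468 + j67.1)/(100 + j314)

Z_in ≈ 62.5 − j129 Ω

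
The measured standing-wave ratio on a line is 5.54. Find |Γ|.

|Γ| = (S − 1)/(S + 1) = (5.54 − 1)/(5.54 + 1) = 4.54/6.54

|Γ| ≈ 0.694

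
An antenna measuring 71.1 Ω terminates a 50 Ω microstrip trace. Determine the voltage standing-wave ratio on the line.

VSWR ≈ 1.42

For a purely resistive load, VSWR = R_L/Z_0 or Z_0/R_L (whichever > 1) = 71.1/50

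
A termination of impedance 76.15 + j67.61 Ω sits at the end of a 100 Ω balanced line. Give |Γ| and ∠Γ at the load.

Γ ≈ 0.38 ∠ 88.4°

Γ = (Z_L − Z_0)/(Z_L + Z_0) = (-23.85 + j67.61)/(176.2 + j67.61)
|Γ| = 71.7/189 = 0.38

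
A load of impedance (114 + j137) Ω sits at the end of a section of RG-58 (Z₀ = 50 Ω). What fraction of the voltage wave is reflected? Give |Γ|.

Γ = (Z_L − Z_0)/(Z_L + Z_0) = (64 + j137)/(164 + j137)
|Γ| = 151/214

|Γ| ≈ 0.708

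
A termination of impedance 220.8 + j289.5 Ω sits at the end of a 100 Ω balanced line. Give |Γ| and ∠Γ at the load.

Γ ≈ 0.726 ∠ 25.3°

Γ = (Z_L − Z_0)/(Z_L + Z_0) = (120.8 + j289.5)/(320.8 + j289.5)
|Γ| = 314/432 = 0.726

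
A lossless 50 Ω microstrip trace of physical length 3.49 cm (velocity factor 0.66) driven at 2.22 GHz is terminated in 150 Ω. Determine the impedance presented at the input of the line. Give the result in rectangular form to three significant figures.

Z_in ≈ 35.8 + j46.8 Ω

λ = v/f = 0.66·c / 2.22 GHz = 0.0892 m
βl = 2π·l/λ = 2π × 0.391 = 141°
tan(βl) = tan(141°) = -0.814
Z_in = Z_0·(Z_L + jZ_0·tanβl)/(Z_0 + jZ_L·tanβl)
     = 50·(150 − j40.7)/(50 − j122)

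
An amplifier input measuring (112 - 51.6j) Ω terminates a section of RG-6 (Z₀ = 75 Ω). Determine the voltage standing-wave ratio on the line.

Γ = (Z_L − Z_0)/(Z_L + Z_0) = (37 − j51.6)/(187 − j51.6)
|Γ| = 63.5/194 = 0.327
VSWR = (1 + |Γ|)/(1 − |Γ|) = 1.33/0.673

VSWR ≈ 1.97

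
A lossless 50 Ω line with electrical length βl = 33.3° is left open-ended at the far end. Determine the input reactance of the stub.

X_in ≈ -76.1 Ω (capacitive)

tan(βl) = 0.657
For an open-ended stub, Z_in = −jZ_0·cot(βl) = −jZ_0/tan(βl)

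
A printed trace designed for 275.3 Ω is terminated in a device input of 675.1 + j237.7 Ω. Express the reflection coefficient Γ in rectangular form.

Γ ≈ 0.455 + j0.136

Γ = (Z_L − Z_0)/(Z_L + Z_0) = (399.8 + j237.7)/(950.4 + j237.7)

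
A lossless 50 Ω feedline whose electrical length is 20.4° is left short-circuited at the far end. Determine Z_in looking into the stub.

tan(βl) = 0.372
For a short-circuited stub, Z_in = jZ_0·tan(βl)

Z_in ≈ +j18.6 Ω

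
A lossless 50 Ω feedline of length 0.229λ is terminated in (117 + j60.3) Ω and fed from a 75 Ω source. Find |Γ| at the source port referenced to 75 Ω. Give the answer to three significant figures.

βl = 2π × 0.229 = 82.4°
tan(βl) = 7.53
Z_in = Z_0·(Z_L + jZ_0·tanβl)/(Z_0 + jZ_L·tanβl) = 18 − j14.9 Ω
Γ_s = (Z_in − Z_s)/(Z_in + Z_s) = (-57 − j14.9)/(93 − j14.9), |Γ_s| = 0.626

|Γ| ≈ 0.626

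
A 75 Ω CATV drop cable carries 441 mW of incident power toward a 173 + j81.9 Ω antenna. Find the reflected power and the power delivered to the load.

|Γ| = |(98 + j81.9)/(248 + j81.9)| = 0.489
|Γ|² = 0.239
P_refl = |Γ|²·P_inc = 105 mW, P_del = (1 − |Γ|²)·P_inc = 336 mW

P_reflected ≈ 105 mW; P_delivered ≈ 336 mW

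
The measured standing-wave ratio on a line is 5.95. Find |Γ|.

|Γ| ≈ 0.712

|Γ| = (S − 1)/(S + 1) = (5.95 − 1)/(5.95 + 1) = 4.95/6.95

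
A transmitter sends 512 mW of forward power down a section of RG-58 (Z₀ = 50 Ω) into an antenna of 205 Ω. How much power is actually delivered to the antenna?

P_delivered ≈ 323 mW

Γ = (205 − 50)/(205 + 50) = 0.608
|Γ|² = 0.369
P_refl = |Γ|²·P_inc = 189 mW, P_del = (1 − |Γ|²)·P_inc = 323 mW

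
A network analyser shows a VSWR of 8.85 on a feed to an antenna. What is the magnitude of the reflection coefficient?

|Γ| ≈ 0.797

|Γ| = (S − 1)/(S + 1) = (8.85 − 1)/(8.85 + 1) = 7.85/9.85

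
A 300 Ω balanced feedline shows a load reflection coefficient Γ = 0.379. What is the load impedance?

Z_L = Z_0·(1 + Γ)/(1 − Γ) = 300·(1.38)/(0.621)

Z_L ≈ 666 Ω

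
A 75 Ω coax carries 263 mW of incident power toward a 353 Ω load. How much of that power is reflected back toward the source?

Γ = (353 − 75)/(353 + 75) = 0.65
|Γ|² = 0.422
P_refl = |Γ|²·P_inc = 111 mW, P_del = (1 − |Γ|²)·P_inc = 152 mW

P_reflected ≈ 111 mW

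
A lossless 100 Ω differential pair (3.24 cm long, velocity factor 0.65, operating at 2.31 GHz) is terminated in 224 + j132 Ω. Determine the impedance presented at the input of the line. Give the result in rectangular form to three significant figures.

λ = v/f = 0.65·c / 2.31 GHz = 0.0844 m
βl = 2π·l/λ = 2π × 0.384 = 138°
tan(βl) = tan(138°) = -0.895
Z_in = Z_0·(Z_L + jZ_0·tanβl)/(Z_0 + jZ_L·tanβl)
     = 100·(224 + j42.5)/(218 − j200)

Z_in ≈ 46 + j61.7 Ω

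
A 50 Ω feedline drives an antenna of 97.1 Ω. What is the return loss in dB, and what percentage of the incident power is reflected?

RL ≈ 9.89 dB; 10.3% of incident power reflected

Γ = (97.1 − 50)/(97.1 + 50) = 0.32
RL = −20·log₁₀(0.32) = 9.89 dB
P_refl/P_inc = |Γ|² = 0.103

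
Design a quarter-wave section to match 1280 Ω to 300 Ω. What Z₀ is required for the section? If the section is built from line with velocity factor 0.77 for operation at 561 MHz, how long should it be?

Z_qwt ≈ 620 Ω; length ≈ 10.3 cm

Z_qwt = √(Z_0·R_L) = √(300 × 1280) = √384000
λ = 0.77·c/f = 0.412 m, so l = λ/4 = 0.103 m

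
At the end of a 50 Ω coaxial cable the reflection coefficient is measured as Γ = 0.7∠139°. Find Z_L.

Z_L = Z_0·(1 + Γ)/(1 − Γ) = 50·(0.472 + j0.459)/(1.53 − j0.459)

Z_L ≈ 10 + j18 Ω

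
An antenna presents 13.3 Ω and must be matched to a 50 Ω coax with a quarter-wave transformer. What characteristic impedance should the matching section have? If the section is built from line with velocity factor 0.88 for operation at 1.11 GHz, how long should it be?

Z_qwt ≈ 25.8 Ω; length ≈ 5.95 cm

Z_qwt = √(Z_0·R_L) = √(50 × 13.3) = √665
λ = 0.88·c/f = 0.238 m, so l = λ/4 = 0.0595 m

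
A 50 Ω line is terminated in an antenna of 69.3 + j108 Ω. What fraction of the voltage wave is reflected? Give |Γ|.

Γ = (Z_L − Z_0)/(Z_L + Z_0) = (19.3 + j108)/(119.3 + j108)
|Γ| = 110/161

|Γ| ≈ 0.682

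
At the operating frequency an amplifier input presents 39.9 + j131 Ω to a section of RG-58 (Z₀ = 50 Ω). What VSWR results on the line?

VSWR ≈ 10.6

Γ = (Z_L − Z_0)/(Z_L + Z_0) = (-10.1 + j131)/(89.9 + j131)
|Γ| = 131/159 = 0.827
VSWR = (1 + |Γ|)/(1 − |Γ|) = 1.83/0.173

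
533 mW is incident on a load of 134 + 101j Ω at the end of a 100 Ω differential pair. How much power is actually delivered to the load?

P_delivered ≈ 440 mW

|Γ| = |(34 + j101)/(234 + j101)| = 0.418
|Γ|² = 0.175
P_refl = |Γ|²·P_inc = 93.2 mW, P_del = (1 − |Γ|²)·P_inc = 440 mW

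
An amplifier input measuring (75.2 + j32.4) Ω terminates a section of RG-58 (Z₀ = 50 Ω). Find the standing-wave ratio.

VSWR ≈ 1.93

Γ = (Z_L − Z_0)/(Z_L + Z_0) = (25.2 + j32.4)/(125.2 + j32.4)
|Γ| = 41/129 = 0.317
VSWR = (1 + |Γ|)/(1 − |Γ|) = 1.32/0.683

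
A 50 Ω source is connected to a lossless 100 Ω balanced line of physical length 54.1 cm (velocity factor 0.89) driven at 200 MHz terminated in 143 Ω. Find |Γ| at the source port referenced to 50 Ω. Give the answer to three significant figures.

λ = v/f = 0.89·c / 200 MHz = 1.33 m
βl = 2π·l/λ = 2π × 0.405 = 146°
tan(βl) = -0.677
Z_in = Z_0·(Z_L + jZ_0·tanβl)/(Z_0 + jZ_L·tanβl) = 108 + j36.5 Ω
Γ_s = (Z_in − Z_s)/(Z_in + Z_s) = (57.6 + j36.5)/(158 + j36.5), |Γ_s| = 0.422

|Γ| ≈ 0.422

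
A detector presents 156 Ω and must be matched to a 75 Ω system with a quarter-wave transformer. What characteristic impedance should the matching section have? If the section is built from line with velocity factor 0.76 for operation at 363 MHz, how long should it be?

Z_qwt ≈ 108 Ω; length ≈ 15.7 cm

Z_qwt = √(Z_0·R_L) = √(75 × 156) = √11700
λ = 0.76·c/f = 0.628 m, so l = λ/4 = 0.157 m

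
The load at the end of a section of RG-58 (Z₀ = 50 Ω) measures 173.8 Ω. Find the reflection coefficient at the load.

Γ = 0.553

Γ = (Z_L − Z_0)/(Z_L + Z_0) = (173.8 − 50)/(173.8 + 50) = 123.8/223.8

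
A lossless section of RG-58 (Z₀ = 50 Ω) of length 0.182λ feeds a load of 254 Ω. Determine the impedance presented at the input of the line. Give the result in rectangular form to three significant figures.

Z_in ≈ 11.8 − j21.7 Ω

βl = 2π × 0.182 = 65.5°
tan(βl) = tan(65.5°) = 2.2
Z_in = Z_0·(Z_L + jZ_0·tanβl)/(Z_0 + jZ_L·tanβl)
     = 50·(254 + j110)/(50 + j558)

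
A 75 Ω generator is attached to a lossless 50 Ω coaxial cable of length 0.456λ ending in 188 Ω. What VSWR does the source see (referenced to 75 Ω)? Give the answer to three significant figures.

VSWR ≈ 2.76

βl = 2π × 0.456 = 164°
tan(βl) = -0.284
Z_in = Z_0·(Z_L + jZ_0·tanβl)/(Z_0 + jZ_L·tanβl) = 95 + j87.2 Ω
Γ_s = (Z_in − Z_s)/(Z_in + Z_s) = (20 + j87.2)/(170 + j87.2), |Γ_s| = 0.468
VSWR = (1 + |Γ_s|)/(1 − |Γ_s|)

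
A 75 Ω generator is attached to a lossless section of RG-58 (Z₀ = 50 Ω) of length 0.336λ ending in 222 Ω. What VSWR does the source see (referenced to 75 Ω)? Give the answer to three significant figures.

VSWR ≈ 5.71

βl = 2π × 0.336 = 121°
tan(βl) = -1.67
Z_in = Z_0·(Z_L + jZ_0·tanβl)/(Z_0 + jZ_L·tanβl) = 15 + j28 Ω
Γ_s = (Z_in − Z_s)/(Z_in + Z_s) = (-60 + j28)/(90 + j28), |Γ_s| = 0.702
VSWR = (1 + |Γ_s|)/(1 − |Γ_s|)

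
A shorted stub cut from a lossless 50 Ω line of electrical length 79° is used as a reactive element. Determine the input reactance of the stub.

X_in ≈ 257 Ω (inductive)

tan(βl) = 5.14
For a shorted stub, Z_in = jZ_0·tan(βl)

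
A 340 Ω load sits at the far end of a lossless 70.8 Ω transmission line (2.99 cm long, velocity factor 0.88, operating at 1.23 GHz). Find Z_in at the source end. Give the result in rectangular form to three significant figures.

λ = v/f = 0.88·c / 1.23 GHz = 0.215 m
βl = 2π·l/λ = 2π × 0.139 = 50.2°
tan(βl) = tan(50.2°) = 1.2
Z_in = Z_0·(Z_L + jZ_0·tanβl)/(Z_0 + jZ_L·tanβl)
     = 70.8·(340 + j84.8)/(70.8 + j407)

Z_in ≈ 24.3 − j54.9 Ω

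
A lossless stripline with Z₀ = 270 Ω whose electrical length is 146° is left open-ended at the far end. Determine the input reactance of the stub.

tan(βl) = -0.675
For an open-ended stub, Z_in = −jZ_0·cot(βl) = −jZ_0/tan(βl)

X_in ≈ 400 Ω (inductive)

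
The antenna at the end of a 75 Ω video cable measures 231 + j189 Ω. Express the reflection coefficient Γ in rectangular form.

Γ = (Z_L − Z_0)/(Z_L + Z_0) = (156 + j189)/(306 + j189)

Γ ≈ 0.645 + j0.219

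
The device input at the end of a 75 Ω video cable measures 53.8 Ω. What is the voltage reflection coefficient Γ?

Γ = (Z_L − Z_0)/(Z_L + Z_0) = (53.8 − 75)/(53.8 + 75) = -21.2/128.8

Γ = -0.165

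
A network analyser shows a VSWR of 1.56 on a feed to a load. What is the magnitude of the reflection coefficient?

|Γ| = (S − 1)/(S + 1) = (1.56 − 1)/(1.56 + 1) = 0.56/2.56

|Γ| ≈ 0.219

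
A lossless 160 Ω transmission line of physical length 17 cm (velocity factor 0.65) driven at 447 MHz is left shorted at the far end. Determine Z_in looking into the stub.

λ = v/f = 0.65·c / 447 MHz = 0.436 m
βl = 2π·l/λ = 2π × 0.39 = 140°
tan(βl) = -0.831
For a shorted stub, Z_in = jZ_0·tan(βl)

Z_in ≈ −j133 Ω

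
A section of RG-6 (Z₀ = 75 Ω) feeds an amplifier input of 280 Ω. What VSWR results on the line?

For a purely resistive load, VSWR = R_L/Z_0 or Z_0/R_L (whichever > 1) = 280/75

VSWR ≈ 3.73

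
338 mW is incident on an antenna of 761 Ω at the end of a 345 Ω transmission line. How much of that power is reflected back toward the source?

Γ = (761 − 345)/(761 + 345) = 0.376
|Γ|² = 0.141
P_refl = |Γ|²·P_inc = 47.8 mW, P_del = (1 − |Γ|²)·P_inc = 290 mW

P_reflected ≈ 47.8 mW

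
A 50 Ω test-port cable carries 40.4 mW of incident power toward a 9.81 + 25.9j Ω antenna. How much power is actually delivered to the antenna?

|Γ| = |(-40.19 + j25.9)/(59.81 + j25.9)| = 0.734
|Γ|² = 0.538
P_refl = |Γ|²·P_inc = 21.7 mW, P_del = (1 − |Γ|²)·P_inc = 18.7 mW

P_delivered ≈ 18.7 mW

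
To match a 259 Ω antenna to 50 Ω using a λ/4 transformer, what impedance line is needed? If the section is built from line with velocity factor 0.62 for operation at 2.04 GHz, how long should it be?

Z_qwt ≈ 114 Ω; length ≈ 2.28 cm

Z_qwt = √(Z_0·R_L) = √(50 × 259) = √12950
λ = 0.62·c/f = 0.0912 m, so l = λ/4 = 0.0228 m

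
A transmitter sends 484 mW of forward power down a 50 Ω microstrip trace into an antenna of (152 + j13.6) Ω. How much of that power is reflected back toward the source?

|Γ| = |(102 + j13.6)/(202 + j13.6)| = 0.508
|Γ|² = 0.258
P_refl = |Γ|²·P_inc = 125 mW, P_del = (1 − |Γ|²)·P_inc = 359 mW

P_reflected ≈ 125 mW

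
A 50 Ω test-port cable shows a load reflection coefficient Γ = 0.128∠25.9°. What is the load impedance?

Z_L ≈ 62.6 + j7.11 Ω

Z_L = Z_0·(1 + Γ)/(1 − Γ) = 50·(1.12 + j0.0559)/(0.885 − j0.0559)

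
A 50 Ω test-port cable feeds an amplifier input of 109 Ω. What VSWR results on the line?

VSWR ≈ 2.18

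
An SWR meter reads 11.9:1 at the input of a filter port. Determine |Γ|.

|Γ| ≈ 0.845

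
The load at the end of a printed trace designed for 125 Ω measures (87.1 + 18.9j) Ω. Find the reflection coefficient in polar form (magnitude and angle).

Γ = (Z_L − Z_0)/(Z_L + Z_0) = (-37.9 + j18.9)/(212.1 + j18.9)
|Γ| = 42.4/213 = 0.199

Γ ≈ 0.199 ∠ 148°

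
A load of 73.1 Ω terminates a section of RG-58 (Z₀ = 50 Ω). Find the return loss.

RL ≈ 14.5 dB

Γ = (73.1 − 50)/(73.1 + 50) = 0.188
RL = −20·log₁₀|Γ| = −20·log₁₀(0.188)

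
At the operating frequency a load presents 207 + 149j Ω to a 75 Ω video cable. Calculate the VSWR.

Γ = (Z_L − Z_0)/(Z_L + Z_0) = (132 + j149)/(282 + j149)
|Γ| = 199/319 = 0.624
VSWR = (1 + |Γ|)/(1 − |Γ|) = 1.62/0.376

VSWR ≈ 4.32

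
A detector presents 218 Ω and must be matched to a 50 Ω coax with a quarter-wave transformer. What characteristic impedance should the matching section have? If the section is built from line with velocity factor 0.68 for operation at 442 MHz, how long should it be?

Z_qwt = √(Z_0·R_L) = √(50 × 218) = √10900
λ = 0.68·c/f = 0.462 m, so l = λ/4 = 0.115 m

Z_qwt ≈ 104 Ω; length ≈ 11.5 cm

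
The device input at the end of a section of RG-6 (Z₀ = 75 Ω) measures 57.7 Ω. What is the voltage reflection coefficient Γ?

Γ = (Z_L − Z_0)/(Z_L + Z_0) = (57.7 − 75)/(57.7 + 75) = -17.3/132.7

Γ = -0.13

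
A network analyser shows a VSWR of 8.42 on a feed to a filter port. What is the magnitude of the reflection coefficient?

|Γ| = (S − 1)/(S + 1) = (8.42 − 1)/(8.42 + 1) = 7.42/9.42

|Γ| ≈ 0.788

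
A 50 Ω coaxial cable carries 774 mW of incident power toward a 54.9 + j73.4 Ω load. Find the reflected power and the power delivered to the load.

P_reflected ≈ 256 mW; P_delivered ≈ 518 mW

|Γ| = |(4.9 + j73.4)/(104.9 + j73.4)| = 0.575
|Γ|² = 0.33
P_refl = |Γ|²·P_inc = 256 mW, P_del = (1 − |Γ|²)·P_inc = 518 mW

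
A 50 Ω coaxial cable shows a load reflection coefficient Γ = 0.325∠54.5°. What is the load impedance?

Z_L ≈ 61.4 + j36.3 Ω

Z_L = Z_0·(1 + Γ)/(1 − Γ) = 50·(1.19 + j0.265)/(0.811 − j0.265)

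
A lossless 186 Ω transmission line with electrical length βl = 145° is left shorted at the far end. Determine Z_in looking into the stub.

tan(βl) = -0.7
For a shorted stub, Z_in = jZ_0·tan(βl)

Z_in ≈ −j130 Ω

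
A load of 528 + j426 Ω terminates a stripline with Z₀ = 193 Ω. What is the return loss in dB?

RL ≈ 3.78 dB

Γ = (335 + j426)/(721 + j426), |Γ| = 0.647
RL = −20·log₁₀|Γ| = −20·log₁₀(0.647)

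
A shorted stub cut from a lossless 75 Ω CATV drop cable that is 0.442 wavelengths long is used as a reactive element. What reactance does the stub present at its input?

βl = 2π × 0.442 = 159°
tan(βl) = -0.381
For a shorted stub, Z_in = jZ_0·tan(βl)

X_in ≈ -28.6 Ω (capacitive)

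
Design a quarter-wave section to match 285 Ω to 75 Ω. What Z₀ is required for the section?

Z_qwt = √(Z_0·R_L) = √(75 × 285) = √21380

Z_qwt ≈ 146 Ω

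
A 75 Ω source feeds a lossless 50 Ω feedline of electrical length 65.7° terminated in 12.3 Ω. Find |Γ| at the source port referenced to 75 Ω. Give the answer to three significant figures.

tan(βl) = 2.21
Z_in = Z_0·(Z_L + jZ_0·tanβl)/(Z_0 + jZ_L·tanβl) = 56 + j80.2 Ω
Γ_s = (Z_in − Z_s)/(Z_in + Z_s) = (-19 + j80.2)/(131 + j80.2), |Γ_s| = 0.537

|Γ| ≈ 0.537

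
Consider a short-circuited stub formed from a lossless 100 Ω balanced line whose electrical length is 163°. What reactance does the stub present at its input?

tan(βl) = -0.306
For a short-circuited stub, Z_in = jZ_0·tan(βl)

X_in ≈ -30.6 Ω (capacitive)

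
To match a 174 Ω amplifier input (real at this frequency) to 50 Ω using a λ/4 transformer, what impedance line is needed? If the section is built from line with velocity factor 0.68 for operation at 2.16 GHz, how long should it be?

Z_qwt ≈ 93.3 Ω; length ≈ 2.36 cm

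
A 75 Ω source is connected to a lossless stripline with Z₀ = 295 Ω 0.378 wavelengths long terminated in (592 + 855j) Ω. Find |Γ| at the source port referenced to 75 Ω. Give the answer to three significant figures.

|Γ| ≈ 0.8

βl = 2π × 0.378 = 136°
tan(βl) = -0.963
Z_in = Z_0·(Z_L + jZ_0·tanβl)/(Z_0 + jZ_L·tanβl) = 63 + j183 Ω
Γ_s = (Z_in − Z_s)/(Z_in + Z_s) = (-12 + j183)/(138 + j183), |Γ_s| = 0.8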